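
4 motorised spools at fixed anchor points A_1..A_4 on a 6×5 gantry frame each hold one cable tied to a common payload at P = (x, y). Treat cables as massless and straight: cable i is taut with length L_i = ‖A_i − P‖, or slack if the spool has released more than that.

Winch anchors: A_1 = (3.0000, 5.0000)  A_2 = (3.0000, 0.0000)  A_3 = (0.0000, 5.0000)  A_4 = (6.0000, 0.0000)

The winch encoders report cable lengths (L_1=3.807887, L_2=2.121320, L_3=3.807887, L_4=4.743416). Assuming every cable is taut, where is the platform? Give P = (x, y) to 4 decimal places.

expand ‖A_i−P‖²=L_i² and subtract eq 1 (q_i ≔ ‖A_i‖²−L_i²)
q_1 = 9.0000+25.0000−14.5000 = 19.5000
eq1−eq2 → [0.0000  10.0000]·P = 15.0000
eq1−eq3 → [6.0000  0.0000]·P = 9.0000
eq1−eq4 → [-6.0000  10.0000]·P = 6.0000
2×2 solve → P = (1.5000, 1.5000)
check cable 4: ‖A_4−P‖² = 22.5000 ≈ L_4² = 22.5000 ✓

(1.5000, 1.5000)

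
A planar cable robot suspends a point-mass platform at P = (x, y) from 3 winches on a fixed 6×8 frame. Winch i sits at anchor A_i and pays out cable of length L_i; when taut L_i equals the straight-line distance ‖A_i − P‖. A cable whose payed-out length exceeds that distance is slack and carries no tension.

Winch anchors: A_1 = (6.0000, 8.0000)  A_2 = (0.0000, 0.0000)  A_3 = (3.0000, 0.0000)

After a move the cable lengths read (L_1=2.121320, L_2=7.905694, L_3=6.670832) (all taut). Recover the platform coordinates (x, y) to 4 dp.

circle eqns → linear via eq_j − eq_1; set q_j = A_j·A_j − L_j²
q_1 = 36.0000+64.0000−4.5000 = 95.5000
12.0000·x + 16.0000·y = q_1−q_2 = 158.0000
6.0000·x + 16.0000·y = q_1−q_3 = 131.0000
solve first two rows → x=4.5000, y=6.5000

(4.5000, 6.5000)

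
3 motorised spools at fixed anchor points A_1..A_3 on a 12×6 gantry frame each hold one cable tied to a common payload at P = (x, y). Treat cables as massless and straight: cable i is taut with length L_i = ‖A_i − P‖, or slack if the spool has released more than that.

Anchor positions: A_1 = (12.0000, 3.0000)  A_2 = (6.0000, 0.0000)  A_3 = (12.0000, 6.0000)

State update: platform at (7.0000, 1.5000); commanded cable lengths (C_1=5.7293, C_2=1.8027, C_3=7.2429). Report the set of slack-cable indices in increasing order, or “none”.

1, 3

cable 1: L_1 = ‖A_1−P‖ = 5.2202;  C_1 = 5.7293 → slack
cable 2: L_2 = ‖A_2−P‖ = 1.8028;  C_2 = 1.8027 → taut
cable 3: L_3 = ‖A_3−P‖ = 6.7268;  C_3 = 7.2429 → slack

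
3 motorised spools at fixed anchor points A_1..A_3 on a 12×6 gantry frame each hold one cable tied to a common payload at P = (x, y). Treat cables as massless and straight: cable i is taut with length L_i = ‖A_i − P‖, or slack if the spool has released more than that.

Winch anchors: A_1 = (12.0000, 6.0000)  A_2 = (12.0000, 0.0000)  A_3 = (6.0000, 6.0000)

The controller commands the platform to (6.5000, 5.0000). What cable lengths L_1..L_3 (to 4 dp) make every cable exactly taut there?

cable 1: Δx=5.5000, Δy=1.0000; L_1 = √(Δx²+Δy²) = 5.5902
cable 2: Δx=5.5000, Δy=-5.0000; L_2 = √(Δx²+Δy²) = 7.4330
cable 3: Δx=-0.5000, Δy=1.0000; L_3 = √(Δx²+Δy²) = 1.1180

(5.5902, 7.4330, 1.1180)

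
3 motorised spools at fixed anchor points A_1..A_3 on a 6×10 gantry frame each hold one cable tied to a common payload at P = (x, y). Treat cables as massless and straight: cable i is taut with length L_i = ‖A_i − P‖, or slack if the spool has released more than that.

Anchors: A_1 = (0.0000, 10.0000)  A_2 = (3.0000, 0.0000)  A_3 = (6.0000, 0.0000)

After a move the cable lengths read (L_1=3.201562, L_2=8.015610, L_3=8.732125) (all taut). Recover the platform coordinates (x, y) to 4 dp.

each cable: (A_i−P)·(A_i−P) = L_i²; let k_i = ‖A_i‖²−L_i²
k_1 = 0.0000+100.0000−10.2500 = 89.7500
row 1: -6.0000x + 20.0000y = 145.0000  (k_2=-55.2500)
row 2: -12.0000x + 20.0000y = 130.0000  (k_3=-40.2500)
Cramer on rows 1–2 → x = 2.5000, y = 8.0000

(2.5000, 8.0000)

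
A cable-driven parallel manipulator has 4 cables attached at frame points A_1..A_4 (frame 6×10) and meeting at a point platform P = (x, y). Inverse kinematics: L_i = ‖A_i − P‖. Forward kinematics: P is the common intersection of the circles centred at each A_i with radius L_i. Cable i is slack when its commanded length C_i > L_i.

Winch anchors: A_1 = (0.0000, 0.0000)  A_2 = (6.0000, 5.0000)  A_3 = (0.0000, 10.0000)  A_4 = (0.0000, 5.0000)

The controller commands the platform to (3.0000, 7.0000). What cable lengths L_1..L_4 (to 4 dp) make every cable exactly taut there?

L_1: Δ = A_1−P = (-3.0000, -7.0000) → ‖Δ‖ = √58.0000 = 7.6158
L_2: Δ = A_2−P = (3.0000, -2.0000) → ‖Δ‖ = √13.0000 = 3.6056
L_3: Δ = A_3−P = (-3.0000, 3.0000) → ‖Δ‖ = √18.0000 = 4.2426
L_4: Δ = A_4−P = (-3.0000, -2.0000) → ‖Δ‖ = √13.0000 = 3.6056

(7.6158, 3.6056, 4.2426, 3.6056)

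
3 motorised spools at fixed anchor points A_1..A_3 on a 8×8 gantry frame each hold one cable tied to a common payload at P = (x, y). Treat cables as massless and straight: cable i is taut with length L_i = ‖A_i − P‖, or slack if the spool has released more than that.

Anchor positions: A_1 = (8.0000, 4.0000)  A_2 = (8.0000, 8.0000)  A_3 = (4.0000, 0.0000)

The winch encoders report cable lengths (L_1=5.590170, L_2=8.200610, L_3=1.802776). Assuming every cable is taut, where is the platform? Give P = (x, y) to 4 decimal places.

expand ‖A_i−P‖²=L_i² and subtract eq 1 (c_i ≔ ‖A_i‖²−L_i²)
c_1 = 64.0000+16.0000−31.2500 = 48.7500
eq1−eq2 → [0.0000  -8.0000]·P = -12.0000
eq1−eq3 → [8.0000  8.0000]·P = 36.0000
2×2 solve → P = (3.0000, 1.5000)

(3.0000, 1.5000)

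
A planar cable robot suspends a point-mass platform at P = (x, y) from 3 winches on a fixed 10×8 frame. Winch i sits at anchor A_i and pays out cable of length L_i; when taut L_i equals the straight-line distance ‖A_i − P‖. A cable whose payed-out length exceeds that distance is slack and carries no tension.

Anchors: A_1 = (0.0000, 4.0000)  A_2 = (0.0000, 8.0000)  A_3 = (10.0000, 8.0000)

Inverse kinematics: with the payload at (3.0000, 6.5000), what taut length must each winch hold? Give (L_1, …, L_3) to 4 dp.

cable 1: Δx=-3.0000, Δy=-2.5000; L_1 = √(Δx²+Δy²) = 3.9051
cable 2: Δx=-3.0000, Δy=1.5000; L_2 = √(Δx²+Δy²) = 3.3541
cable 3: Δx=7.0000, Δy=1.5000; L_3 = √(Δx²+Δy²) = 7.1589

(3.9051, 3.3541, 7.1589)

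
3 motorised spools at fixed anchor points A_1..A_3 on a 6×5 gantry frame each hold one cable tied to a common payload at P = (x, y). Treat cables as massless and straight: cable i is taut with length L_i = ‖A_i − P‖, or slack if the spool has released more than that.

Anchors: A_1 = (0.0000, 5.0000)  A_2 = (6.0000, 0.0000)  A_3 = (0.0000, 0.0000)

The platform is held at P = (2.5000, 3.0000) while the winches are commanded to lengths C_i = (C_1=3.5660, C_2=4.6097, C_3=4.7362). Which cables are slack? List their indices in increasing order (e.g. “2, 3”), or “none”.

1, 3

cable 1: √((-2.5000)²+(2.0000)²)=3.2016, C_1=3.5660: slack
cable 2: √((3.5000)²+(-3.0000)²)=4.6098, C_2=4.6097: taut
cable 3: √((-2.5000)²+(-3.0000)²)=3.9051, C_3=4.7362: slack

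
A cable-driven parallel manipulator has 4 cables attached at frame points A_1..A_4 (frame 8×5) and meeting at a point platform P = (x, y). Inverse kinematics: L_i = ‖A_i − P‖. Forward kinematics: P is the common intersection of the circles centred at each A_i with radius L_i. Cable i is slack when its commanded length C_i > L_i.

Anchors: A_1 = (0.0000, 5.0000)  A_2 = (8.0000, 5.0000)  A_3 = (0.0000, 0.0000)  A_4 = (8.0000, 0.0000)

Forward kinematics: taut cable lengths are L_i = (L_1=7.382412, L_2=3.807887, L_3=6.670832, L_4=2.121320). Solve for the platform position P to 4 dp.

(6.5000, 1.5000)

expand ‖A_i−P‖²=L_i² and subtract eq 1 (c_i ≔ ‖A_i‖²−L_i²)
c_1 = 0.0000+25.0000−54.5000 = -29.5000
eq1−eq2 → [-16.0000  0.0000]·P = -104.0000
eq1−eq3 → [0.0000  10.0000]·P = 15.0000
eq1−eq4 → [-16.0000  10.0000]·P = -89.0000
2×2 solve → P = (6.5000, 1.5000)
check cable 4: ‖A_4−P‖² = 4.5000 ≈ L_4² = 4.5000 ✓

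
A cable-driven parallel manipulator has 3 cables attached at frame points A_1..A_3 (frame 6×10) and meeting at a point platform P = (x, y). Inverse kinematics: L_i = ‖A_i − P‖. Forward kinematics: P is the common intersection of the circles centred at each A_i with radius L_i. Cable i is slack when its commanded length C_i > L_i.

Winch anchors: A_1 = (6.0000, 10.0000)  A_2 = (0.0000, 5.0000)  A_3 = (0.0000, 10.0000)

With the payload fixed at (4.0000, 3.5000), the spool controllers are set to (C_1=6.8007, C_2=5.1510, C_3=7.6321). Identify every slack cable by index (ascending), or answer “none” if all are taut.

cable 1: L_1 = ‖A_1−P‖ = 6.8007;  C_1 = 6.8007 → taut
cable 2: L_2 = ‖A_2−P‖ = 4.2720;  C_2 = 5.1510 → slack
cable 3: L_3 = ‖A_3−P‖ = 7.6322;  C_3 = 7.6321 → taut

2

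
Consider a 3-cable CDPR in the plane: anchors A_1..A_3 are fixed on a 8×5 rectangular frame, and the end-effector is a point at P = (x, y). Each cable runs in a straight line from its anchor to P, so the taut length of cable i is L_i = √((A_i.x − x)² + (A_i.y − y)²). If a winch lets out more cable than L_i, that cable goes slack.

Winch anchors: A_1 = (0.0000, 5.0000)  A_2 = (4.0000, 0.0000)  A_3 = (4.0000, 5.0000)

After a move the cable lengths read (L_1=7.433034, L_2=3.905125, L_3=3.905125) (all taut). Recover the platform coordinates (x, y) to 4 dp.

circle eqns → linear via eq_j − eq_1; set k_j = A_j·A_j − L_j²
k_1 = 0.0000+25.0000−55.2500 = -30.2500
-8.0000·x + 10.0000·y = k_1−k_2 = -31.0000
-8.0000·x + 0.0000·y = k_1−k_3 = -56.0000
solve first two rows → x=7.0000, y=2.5000

(7.0000, 2.5000)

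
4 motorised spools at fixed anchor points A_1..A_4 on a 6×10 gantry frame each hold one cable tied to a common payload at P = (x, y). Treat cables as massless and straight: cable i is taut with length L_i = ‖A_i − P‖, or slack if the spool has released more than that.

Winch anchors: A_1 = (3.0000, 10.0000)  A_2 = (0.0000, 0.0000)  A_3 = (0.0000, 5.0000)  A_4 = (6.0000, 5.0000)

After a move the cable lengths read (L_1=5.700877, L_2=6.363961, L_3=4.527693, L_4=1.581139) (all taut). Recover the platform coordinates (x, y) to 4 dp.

(4.5000, 4.5000)

expand ‖A_i−P‖²=L_i² and subtract eq 1 (k_i ≔ ‖A_i‖²−L_i²)
k_1 = 9.0000+100.0000−32.5000 = 76.5000
eq1−eq2 → [6.0000  20.0000]·P = 117.0000
eq1−eq3 → [6.0000  10.0000]·P = 72.0000
eq1−eq4 → [-6.0000  10.0000]·P = 18.0000
2×2 solve → P = (4.5000, 4.5000)
check cable 4: ‖A_4−P‖² = 2.5000 ≈ L_4² = 2.5000 ✓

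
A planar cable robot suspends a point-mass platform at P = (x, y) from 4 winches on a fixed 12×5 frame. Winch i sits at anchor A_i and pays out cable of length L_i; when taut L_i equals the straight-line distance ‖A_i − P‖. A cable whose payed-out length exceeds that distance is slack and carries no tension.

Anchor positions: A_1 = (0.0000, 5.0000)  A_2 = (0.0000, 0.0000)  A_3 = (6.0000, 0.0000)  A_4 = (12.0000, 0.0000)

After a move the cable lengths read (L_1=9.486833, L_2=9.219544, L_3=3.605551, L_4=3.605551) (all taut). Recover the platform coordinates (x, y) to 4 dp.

circle eqns → linear via eq_j − eq_1; set c_j = A_j·A_j − L_j²
c_1 = 0.0000+25.0000−90.0000 = -65.0000
0.0000·x + 10.0000·y = c_1−c_2 = 20.0000
-12.0000·x + 10.0000·y = c_1−c_3 = -88.0000
-24.0000·x + 10.0000·y = c_1−c_4 = -196.0000
solve first two rows → x=9.0000, y=2.0000
check cable 4: ‖A_4−P‖² = 13.0000 ≈ L_4² = 13.0000 ✓

(9.0000, 2.0000)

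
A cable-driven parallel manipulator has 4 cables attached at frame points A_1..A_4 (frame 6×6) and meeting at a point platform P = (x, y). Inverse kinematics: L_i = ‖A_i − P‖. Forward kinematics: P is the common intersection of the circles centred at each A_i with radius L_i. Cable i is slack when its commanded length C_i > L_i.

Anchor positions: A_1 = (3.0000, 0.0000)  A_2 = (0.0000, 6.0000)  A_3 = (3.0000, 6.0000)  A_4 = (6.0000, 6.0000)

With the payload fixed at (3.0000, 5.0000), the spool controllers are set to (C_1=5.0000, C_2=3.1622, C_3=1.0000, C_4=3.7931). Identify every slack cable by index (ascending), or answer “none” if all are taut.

cable 1: L_1 = ‖A_1−P‖ = 5.0000;  C_1 = 5.0000 → taut
cable 2: L_2 = ‖A_2−P‖ = 3.1623;  C_2 = 3.1622 → taut
cable 3: L_3 = ‖A_3−P‖ = 1.0000;  C_3 = 1.0000 → taut
cable 4: L_4 = ‖A_4−P‖ = 3.1623;  C_4 = 3.7931 → slack

4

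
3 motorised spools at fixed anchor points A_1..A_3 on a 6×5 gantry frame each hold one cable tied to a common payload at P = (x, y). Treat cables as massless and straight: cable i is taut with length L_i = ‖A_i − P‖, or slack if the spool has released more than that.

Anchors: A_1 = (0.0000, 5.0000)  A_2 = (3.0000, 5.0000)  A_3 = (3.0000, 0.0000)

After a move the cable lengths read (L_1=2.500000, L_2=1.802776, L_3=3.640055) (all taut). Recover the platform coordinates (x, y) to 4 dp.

expand ‖A_i−P‖²=L_i² and subtract eq 1 (c_i ≔ ‖A_i‖²−L_i²)
c_1 = 0.0000+25.0000−6.2500 = 18.7500
eq1−eq2 → [-6.0000  0.0000]·P = -12.0000
eq1−eq3 → [-6.0000  10.0000]·P = 23.0000
2×2 solve → P = (2.0000, 3.5000)

(2.0000, 3.5000)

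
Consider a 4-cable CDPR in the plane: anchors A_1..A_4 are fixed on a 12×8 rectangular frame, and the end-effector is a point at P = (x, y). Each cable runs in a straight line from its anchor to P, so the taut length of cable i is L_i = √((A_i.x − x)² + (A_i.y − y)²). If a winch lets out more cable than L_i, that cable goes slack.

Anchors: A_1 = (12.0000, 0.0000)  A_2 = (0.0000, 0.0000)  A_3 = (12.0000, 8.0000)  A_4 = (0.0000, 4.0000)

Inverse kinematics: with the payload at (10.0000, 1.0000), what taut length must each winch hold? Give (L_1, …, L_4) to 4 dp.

(2.2361, 10.0499, 7.2801, 10.4403)

L_1: Δ = A_1−P = (2.0000, -1.0000) → ‖Δ‖ = √5.0000 = 2.2361
L_2: Δ = A_2−P = (-10.0000, -1.0000) → ‖Δ‖ = √101.0000 = 10.0499
L_3: Δ = A_3−P = (2.0000, 7.0000) → ‖Δ‖ = √53.0000 = 7.2801
L_4: Δ = A_4−P = (-10.0000, 3.0000) → ‖Δ‖ = √109.0000 = 10.4403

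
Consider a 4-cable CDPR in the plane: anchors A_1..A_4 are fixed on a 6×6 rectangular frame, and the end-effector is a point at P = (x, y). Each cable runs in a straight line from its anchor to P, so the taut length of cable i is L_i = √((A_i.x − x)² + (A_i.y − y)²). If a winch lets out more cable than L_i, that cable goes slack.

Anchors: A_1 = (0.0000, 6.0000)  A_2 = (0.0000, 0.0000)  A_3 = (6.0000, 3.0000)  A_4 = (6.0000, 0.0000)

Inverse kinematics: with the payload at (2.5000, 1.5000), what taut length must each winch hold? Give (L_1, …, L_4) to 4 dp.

cable 1: Δx=-2.5000, Δy=4.5000; L_1 = √(Δx²+Δy²) = 5.1478
cable 2: Δx=-2.5000, Δy=-1.5000; L_2 = √(Δx²+Δy²) = 2.9155
cable 3: Δx=3.5000, Δy=1.5000; L_3 = √(Δx²+Δy²) = 3.8079
cable 4: Δx=3.5000, Δy=-1.5000; L_4 = √(Δx²+Δy²) = 3.8079

(5.1478, 2.9155, 3.8079, 3.8079)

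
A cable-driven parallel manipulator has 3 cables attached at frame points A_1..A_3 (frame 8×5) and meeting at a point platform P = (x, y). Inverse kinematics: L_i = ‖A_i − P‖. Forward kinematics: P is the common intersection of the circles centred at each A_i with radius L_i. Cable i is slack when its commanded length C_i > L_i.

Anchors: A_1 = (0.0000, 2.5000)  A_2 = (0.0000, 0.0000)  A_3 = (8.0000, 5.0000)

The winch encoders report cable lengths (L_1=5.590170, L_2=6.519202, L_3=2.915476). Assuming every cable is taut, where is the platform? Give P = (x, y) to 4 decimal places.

(5.5000, 3.5000)

expand ‖A_i−P‖²=L_i² and subtract eq 1 (c_i ≔ ‖A_i‖²−L_i²)
c_1 = 0.0000+6.2500−31.2500 = -25.0000
eq1−eq2 → [0.0000  5.0000]·P = 17.5000
eq1−eq3 → [-16.0000  -5.0000]·P = -105.5000
2×2 solve → P = (5.5000, 3.5000)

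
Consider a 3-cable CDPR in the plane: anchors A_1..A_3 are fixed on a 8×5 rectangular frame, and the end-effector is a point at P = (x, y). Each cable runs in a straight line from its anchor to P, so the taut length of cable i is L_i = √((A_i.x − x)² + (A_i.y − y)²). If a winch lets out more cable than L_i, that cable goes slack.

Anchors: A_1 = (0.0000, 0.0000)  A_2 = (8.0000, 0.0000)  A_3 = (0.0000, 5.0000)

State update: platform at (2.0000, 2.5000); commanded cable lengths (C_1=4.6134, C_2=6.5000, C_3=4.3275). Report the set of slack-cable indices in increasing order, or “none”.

i=1: geometric 3.2016 vs commanded 4.6134 ⇒ slack
i=2: geometric 6.5000 vs commanded 6.5000 ⇒ taut
i=3: geometric 3.2016 vs commanded 4.3275 ⇒ slack

1, 3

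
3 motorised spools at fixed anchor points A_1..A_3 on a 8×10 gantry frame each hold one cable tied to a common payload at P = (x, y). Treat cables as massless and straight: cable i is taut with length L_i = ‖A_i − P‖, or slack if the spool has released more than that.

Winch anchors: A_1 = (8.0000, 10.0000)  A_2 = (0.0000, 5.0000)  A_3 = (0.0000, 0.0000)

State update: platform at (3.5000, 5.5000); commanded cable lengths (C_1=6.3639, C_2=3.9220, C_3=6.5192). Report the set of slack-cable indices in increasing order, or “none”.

2

i=1: geometric 6.3640 vs commanded 6.3639 ⇒ taut
i=2: geometric 3.5355 vs commanded 3.9220 ⇒ slack
i=3: geometric 6.5192 vs commanded 6.5192 ⇒ taut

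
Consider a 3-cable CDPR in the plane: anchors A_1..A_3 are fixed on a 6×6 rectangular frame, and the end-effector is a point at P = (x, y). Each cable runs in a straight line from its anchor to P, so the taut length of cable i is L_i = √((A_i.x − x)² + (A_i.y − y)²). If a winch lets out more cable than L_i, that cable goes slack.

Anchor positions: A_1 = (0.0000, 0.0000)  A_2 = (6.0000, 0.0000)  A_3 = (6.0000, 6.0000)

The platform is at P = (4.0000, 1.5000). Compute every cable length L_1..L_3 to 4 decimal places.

L_1: Δ = A_1−P = (-4.0000, -1.5000) → ‖Δ‖ = √18.2500 = 4.2720
L_2: Δ = A_2−P = (2.0000, -1.5000) → ‖Δ‖ = √6.2500 = 2.5000
L_3: Δ = A_3−P = (2.0000, 4.5000) → ‖Δ‖ = √24.2500 = 4.9244

(4.2720, 2.5000, 4.9244)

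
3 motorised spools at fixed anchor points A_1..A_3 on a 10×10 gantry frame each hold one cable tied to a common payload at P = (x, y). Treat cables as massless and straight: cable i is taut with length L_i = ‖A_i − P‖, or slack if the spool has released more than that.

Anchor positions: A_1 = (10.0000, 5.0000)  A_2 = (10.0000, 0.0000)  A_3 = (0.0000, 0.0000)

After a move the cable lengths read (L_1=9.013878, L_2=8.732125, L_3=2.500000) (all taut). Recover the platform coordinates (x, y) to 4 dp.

circle eqns → linear via eq_j − eq_1; set q_j = A_j·A_j − L_j²
q_1 = 100.0000+25.0000−81.2500 = 43.7500
0.0000·x + 10.0000·y = q_1−q_2 = 20.0000
20.0000·x + 10.0000·y = q_1−q_3 = 50.0000
solve first two rows → x=1.5000, y=2.0000

(1.5000, 2.0000)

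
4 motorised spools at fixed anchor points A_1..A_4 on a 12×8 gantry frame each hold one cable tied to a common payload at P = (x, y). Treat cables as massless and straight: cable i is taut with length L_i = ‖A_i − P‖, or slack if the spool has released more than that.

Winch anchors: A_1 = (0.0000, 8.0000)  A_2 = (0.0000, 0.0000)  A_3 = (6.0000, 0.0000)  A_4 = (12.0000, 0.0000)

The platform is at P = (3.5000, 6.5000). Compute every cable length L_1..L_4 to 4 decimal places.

cable 1: Δx=-3.5000, Δy=1.5000; L_1 = √(Δx²+Δy²) = 3.8079
cable 2: Δx=-3.5000, Δy=-6.5000; L_2 = √(Δx²+Δy²) = 7.3824
cable 3: Δx=2.5000, Δy=-6.5000; L_3 = √(Δx²+Δy²) = 6.9642
cable 4: Δx=8.5000, Δy=-6.5000; L_4 = √(Δx²+Δy²) = 10.7005

(3.8079, 7.3824, 6.9642, 10.7005)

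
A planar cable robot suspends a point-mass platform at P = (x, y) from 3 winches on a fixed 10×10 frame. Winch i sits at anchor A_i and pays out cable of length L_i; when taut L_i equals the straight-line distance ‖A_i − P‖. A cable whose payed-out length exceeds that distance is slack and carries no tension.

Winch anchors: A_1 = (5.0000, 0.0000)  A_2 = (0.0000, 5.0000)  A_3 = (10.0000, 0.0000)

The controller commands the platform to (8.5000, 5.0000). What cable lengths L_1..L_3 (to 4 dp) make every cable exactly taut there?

(6.1033, 8.5000, 5.2202)

cable 1: Δx=-3.5000, Δy=-5.0000; L_1 = √(Δx²+Δy²) = 6.1033
cable 2: Δx=-8.5000, Δy=0.0000; L_2 = √(Δx²+Δy²) = 8.5000
cable 3: Δx=1.5000, Δy=-5.0000; L_3 = √(Δx²+Δy²) = 5.2202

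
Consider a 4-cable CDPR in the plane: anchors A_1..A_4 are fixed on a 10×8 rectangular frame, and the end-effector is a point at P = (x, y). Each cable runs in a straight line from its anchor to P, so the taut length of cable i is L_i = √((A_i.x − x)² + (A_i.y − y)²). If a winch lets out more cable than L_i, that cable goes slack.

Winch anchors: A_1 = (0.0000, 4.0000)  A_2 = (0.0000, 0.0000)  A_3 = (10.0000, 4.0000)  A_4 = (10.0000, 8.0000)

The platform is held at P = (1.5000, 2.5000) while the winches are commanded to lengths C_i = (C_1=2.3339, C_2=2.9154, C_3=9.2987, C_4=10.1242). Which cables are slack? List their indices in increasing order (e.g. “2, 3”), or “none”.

cable 1: L_1 = ‖A_1−P‖ = 2.1213;  C_1 = 2.3339 → slack
cable 2: L_2 = ‖A_2−P‖ = 2.9155;  C_2 = 2.9154 → taut
cable 3: L_3 = ‖A_3−P‖ = 8.6313;  C_3 = 9.2987 → slack
cable 4: L_4 = ‖A_4−P‖ = 10.1242;  C_4 = 10.1242 → taut

1, 3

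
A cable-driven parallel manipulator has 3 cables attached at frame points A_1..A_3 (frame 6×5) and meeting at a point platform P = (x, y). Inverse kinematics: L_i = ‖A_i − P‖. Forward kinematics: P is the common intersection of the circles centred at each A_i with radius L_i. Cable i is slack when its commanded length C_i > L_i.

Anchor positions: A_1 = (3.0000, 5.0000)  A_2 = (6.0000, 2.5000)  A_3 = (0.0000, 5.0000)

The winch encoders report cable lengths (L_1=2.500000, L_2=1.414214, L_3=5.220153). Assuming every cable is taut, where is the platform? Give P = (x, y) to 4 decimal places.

circle eqns → linear via eq_j − eq_1; set c_j = A_j·A_j − L_j²
c_1 = 9.0000+25.0000−6.2500 = 27.7500
-6.0000·x + 5.0000·y = c_1−c_2 = -12.5000
6.0000·x + 0.0000·y = c_1−c_3 = 30.0000
solve first two rows → x=5.0000, y=3.5000

(5.0000, 3.5000)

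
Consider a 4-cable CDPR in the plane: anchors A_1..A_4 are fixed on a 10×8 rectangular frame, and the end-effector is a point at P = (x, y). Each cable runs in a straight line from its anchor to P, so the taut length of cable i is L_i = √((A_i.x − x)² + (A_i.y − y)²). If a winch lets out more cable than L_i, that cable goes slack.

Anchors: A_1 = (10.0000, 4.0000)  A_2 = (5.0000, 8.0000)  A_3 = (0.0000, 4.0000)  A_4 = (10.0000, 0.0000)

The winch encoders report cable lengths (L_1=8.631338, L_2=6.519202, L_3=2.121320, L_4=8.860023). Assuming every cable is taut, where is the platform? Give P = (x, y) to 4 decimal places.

each cable: (A_i−P)·(A_i−P) = L_i²; let c_i = ‖A_i‖²−L_i²
c_1 = 100.0000+16.0000−74.5000 = 41.5000
row 1: 10.0000x − 8.0000y = -5.0000  (c_2=46.5000)
row 2: 20.0000x + 0.0000y = 30.0000  (c_3=11.5000)
row 3: 0.0000x + 8.0000y = 20.0000  (c_4=21.5000)
Cramer on rows 1–2 → x = 1.5000, y = 2.5000
check cable 4: ‖A_4−P‖² = 78.5000 ≈ L_4² = 78.5000 ✓

(1.5000, 2.5000)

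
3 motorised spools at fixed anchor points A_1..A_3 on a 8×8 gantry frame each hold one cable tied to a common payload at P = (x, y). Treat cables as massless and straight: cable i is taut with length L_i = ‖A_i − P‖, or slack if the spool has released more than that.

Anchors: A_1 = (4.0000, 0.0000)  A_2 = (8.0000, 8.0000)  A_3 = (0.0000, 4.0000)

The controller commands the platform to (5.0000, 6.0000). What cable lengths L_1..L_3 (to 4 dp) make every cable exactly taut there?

L_1: Δ = A_1−P = (-1.0000, -6.0000) → ‖Δ‖ = √37.0000 = 6.0828
L_2: Δ = A_2−P = (3.0000, 2.0000) → ‖Δ‖ = √13.0000 = 3.6056
L_3: Δ = A_3−P = (-5.0000, -2.0000) → ‖Δ‖ = √29.0000 = 5.3852

(6.0828, 3.6056, 5.3852)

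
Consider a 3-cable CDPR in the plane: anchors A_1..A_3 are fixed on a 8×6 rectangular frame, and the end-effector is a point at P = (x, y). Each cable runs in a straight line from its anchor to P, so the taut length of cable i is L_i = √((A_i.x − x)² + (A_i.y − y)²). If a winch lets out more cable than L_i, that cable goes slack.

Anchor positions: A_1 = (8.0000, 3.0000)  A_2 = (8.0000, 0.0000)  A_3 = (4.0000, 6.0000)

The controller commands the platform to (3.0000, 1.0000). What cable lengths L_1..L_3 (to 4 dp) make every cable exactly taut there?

L_1: Δ = A_1−P = (5.0000, 2.0000) → ‖Δ‖ = √29.0000 = 5.3852
L_2: Δ = A_2−P = (5.0000, -1.0000) → ‖Δ‖ = √26.0000 = 5.0990
L_3: Δ = A_3−P = (1.0000, 5.0000) → ‖Δ‖ = √26.0000 = 5.0990

(5.3852, 5.0990, 5.0990)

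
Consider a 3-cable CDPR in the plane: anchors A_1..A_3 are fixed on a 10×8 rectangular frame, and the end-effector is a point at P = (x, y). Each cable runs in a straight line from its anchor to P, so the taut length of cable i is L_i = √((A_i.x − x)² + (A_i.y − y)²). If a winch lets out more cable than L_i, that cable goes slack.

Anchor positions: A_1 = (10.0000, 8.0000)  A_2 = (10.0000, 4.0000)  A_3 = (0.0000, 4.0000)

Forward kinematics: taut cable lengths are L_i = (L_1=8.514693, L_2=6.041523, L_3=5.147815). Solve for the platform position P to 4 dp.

circle eqns → linear via eq_j − eq_1; set c_j = A_j·A_j − L_j²
c_1 = 100.0000+64.0000−72.5000 = 91.5000
0.0000·x + 8.0000·y = c_1−c_2 = 12.0000
20.0000·x + 8.0000·y = c_1−c_3 = 102.0000
solve first two rows → x=4.5000, y=1.5000

(4.5000, 1.5000)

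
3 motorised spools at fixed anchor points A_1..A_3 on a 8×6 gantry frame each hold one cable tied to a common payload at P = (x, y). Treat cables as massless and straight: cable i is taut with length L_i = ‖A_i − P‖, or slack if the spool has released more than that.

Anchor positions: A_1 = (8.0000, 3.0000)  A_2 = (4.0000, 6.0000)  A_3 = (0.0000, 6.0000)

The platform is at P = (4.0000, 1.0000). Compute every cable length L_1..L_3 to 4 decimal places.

(4.4721, 5.0000, 6.4031)

L_1: Δ = A_1−P = (4.0000, 2.0000) → ‖Δ‖ = √20.0000 = 4.4721
L_2: Δ = A_2−P = (0.0000, 5.0000) → ‖Δ‖ = √25.0000 = 5.0000
L_3: Δ = A_3−P = (-4.0000, 5.0000) → ‖Δ‖ = √41.0000 = 6.4031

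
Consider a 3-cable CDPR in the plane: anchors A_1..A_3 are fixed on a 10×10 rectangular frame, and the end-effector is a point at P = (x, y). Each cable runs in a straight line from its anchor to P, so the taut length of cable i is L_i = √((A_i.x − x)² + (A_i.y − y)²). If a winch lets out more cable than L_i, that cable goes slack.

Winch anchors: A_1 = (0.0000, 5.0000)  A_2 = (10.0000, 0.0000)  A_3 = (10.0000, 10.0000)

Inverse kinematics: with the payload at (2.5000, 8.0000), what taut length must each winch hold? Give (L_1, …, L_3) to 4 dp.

(3.9051, 10.9659, 7.7621)

cable 1: Δx=-2.5000, Δy=-3.0000; L_1 = √(Δx²+Δy²) = 3.9051
cable 2: Δx=7.5000, Δy=-8.0000; L_2 = √(Δx²+Δy²) = 10.9659
cable 3: Δx=7.5000, Δy=2.0000; L_3 = √(Δx²+Δy²) = 7.7621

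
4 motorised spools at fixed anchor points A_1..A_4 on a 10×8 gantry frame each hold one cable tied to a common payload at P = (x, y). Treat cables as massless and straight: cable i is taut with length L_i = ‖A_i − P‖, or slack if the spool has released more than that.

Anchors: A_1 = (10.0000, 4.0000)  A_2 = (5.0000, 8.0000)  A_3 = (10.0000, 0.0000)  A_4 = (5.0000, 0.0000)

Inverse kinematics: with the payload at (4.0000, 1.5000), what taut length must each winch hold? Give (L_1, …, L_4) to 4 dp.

(6.5000, 6.5765, 6.1847, 1.8028)

cable 1: Δx=6.0000, Δy=2.5000; L_1 = √(Δx²+Δy²) = 6.5000
cable 2: Δx=1.0000, Δy=6.5000; L_2 = √(Δx²+Δy²) = 6.5765
cable 3: Δx=6.0000, Δy=-1.5000; L_3 = √(Δx²+Δy²) = 6.1847
cable 4: Δx=1.0000, Δy=-1.5000; L_4 = √(Δx²+Δy²) = 1.8028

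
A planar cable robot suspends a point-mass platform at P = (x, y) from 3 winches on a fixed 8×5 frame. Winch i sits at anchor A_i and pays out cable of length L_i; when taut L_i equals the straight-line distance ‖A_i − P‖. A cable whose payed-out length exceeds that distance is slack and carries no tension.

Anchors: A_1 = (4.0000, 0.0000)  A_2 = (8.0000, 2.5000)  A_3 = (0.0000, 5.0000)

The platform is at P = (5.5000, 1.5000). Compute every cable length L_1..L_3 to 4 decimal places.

(2.1213, 2.6926, 6.5192)

L_1 = √((4.0000−5.5000)² + (0.0000−1.5000)²) = 2.1213
L_2 = √((8.0000−5.5000)² + (2.5000−1.5000)²) = 2.6926
L_3 = √((0.0000−5.5000)² + (5.0000−1.5000)²) = 6.5192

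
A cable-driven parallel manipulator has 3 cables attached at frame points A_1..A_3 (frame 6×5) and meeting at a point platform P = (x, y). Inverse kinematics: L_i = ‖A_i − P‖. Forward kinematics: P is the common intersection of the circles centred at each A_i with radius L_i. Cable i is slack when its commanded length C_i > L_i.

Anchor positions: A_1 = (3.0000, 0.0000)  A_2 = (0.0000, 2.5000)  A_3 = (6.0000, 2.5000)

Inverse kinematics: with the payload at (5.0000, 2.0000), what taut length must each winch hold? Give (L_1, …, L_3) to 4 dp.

L_1 = √((3.0000−5.0000)² + (0.0000−2.0000)²) = 2.8284
L_2 = √((0.0000−5.0000)² + (2.5000−2.0000)²) = 5.0249
L_3 = √((6.0000−5.0000)² + (2.5000−2.0000)²) = 1.1180

(2.8284, 5.0249, 1.1180)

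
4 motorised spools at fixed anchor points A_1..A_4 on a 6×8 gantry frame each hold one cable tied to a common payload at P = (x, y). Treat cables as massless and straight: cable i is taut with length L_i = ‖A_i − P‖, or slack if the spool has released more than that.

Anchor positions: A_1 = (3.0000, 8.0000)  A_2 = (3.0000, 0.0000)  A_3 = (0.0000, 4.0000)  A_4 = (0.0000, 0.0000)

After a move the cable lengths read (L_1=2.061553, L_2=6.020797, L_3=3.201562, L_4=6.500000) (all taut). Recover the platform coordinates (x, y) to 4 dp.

(2.5000, 6.0000)

circle eqns → linear via eq_j − eq_1; set c_j = A_j·A_j − L_j²
c_1 = 9.0000+64.0000−4.2500 = 68.7500
0.0000·x + 16.0000·y = c_1−c_2 = 96.0000
6.0000·x + 8.0000·y = c_1−c_3 = 63.0000
6.0000·x + 16.0000·y = c_1−c_4 = 111.0000
solve first two rows → x=2.5000, y=6.0000
check cable 4: ‖A_4−P‖² = 42.2500 ≈ L_4² = 42.2500 ✓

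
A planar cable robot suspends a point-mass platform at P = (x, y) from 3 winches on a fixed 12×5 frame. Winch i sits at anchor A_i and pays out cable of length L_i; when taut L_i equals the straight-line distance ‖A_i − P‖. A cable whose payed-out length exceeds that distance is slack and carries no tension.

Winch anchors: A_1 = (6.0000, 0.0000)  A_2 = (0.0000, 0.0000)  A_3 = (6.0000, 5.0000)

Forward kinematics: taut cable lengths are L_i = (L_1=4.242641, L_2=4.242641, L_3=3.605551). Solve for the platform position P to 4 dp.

(3.0000, 3.0000)

expand ‖A_i−P‖²=L_i² and subtract eq 1 (k_i ≔ ‖A_i‖²−L_i²)
k_1 = 36.0000+0.0000−18.0000 = 18.0000
eq1−eq2 → [12.0000  0.0000]·P = 36.0000
eq1−eq3 → [0.0000  -10.0000]·P = -30.0000
2×2 solve → P = (3.0000, 3.0000)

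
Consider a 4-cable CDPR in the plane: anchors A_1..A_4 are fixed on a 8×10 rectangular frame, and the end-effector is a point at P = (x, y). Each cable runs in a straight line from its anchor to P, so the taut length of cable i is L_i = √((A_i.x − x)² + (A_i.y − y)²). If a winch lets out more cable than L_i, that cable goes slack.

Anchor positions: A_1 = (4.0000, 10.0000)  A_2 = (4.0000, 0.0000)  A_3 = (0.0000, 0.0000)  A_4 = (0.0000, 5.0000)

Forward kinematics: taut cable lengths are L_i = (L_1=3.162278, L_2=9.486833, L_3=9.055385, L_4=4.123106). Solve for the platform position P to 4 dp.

circle eqns → linear via eq_j − eq_1; set q_j = A_j·A_j − L_j²
q_1 = 16.0000+100.0000−10.0000 = 106.0000
0.0000·x + 20.0000·y = q_1−q_2 = 180.0000
8.0000·x + 20.0000·y = q_1−q_3 = 188.0000
8.0000·x + 10.0000·y = q_1−q_4 = 98.0000
solve first two rows → x=1.0000, y=9.0000
check cable 4: ‖A_4−P‖² = 17.0000 ≈ L_4² = 17.0000 ✓

(1.0000, 9.0000)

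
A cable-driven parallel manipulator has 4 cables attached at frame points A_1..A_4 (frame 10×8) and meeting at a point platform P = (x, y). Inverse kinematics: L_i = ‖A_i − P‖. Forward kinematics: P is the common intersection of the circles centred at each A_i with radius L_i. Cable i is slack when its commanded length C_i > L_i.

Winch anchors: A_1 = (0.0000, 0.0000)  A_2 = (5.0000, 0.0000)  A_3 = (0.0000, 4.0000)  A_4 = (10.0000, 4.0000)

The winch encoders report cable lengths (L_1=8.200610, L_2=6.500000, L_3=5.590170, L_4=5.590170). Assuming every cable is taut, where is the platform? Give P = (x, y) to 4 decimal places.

expand ‖A_i−P‖²=L_i² and subtract eq 1 (c_i ≔ ‖A_i‖²−L_i²)
c_1 = 0.0000+0.0000−67.2500 = -67.2500
eq1−eq2 → [-10.0000  0.0000]·P = -50.0000
eq1−eq3 → [0.0000  -8.0000]·P = -52.0000
eq1−eq4 → [-20.0000  -8.0000]·P = -152.0000
2×2 solve → P = (5.0000, 6.5000)
check cable 4: ‖A_4−P‖² = 31.2500 ≈ L_4² = 31.2500 ✓

(5.0000, 6.5000)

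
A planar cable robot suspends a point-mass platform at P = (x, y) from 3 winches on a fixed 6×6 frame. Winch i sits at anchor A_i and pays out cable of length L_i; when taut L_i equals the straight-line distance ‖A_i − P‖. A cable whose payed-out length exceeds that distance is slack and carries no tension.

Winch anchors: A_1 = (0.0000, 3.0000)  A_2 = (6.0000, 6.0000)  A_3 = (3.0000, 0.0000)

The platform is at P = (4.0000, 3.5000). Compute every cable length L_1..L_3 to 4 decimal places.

L_1: Δ = A_1−P = (-4.0000, -0.5000) → ‖Δ‖ = √16.2500 = 4.0311
L_2: Δ = A_2−P = (2.0000, 2.5000) → ‖Δ‖ = √10.2500 = 3.2016
L_3: Δ = A_3−P = (-1.0000, -3.5000) → ‖Δ‖ = √13.2500 = 3.6401

(4.0311, 3.2016, 3.6401)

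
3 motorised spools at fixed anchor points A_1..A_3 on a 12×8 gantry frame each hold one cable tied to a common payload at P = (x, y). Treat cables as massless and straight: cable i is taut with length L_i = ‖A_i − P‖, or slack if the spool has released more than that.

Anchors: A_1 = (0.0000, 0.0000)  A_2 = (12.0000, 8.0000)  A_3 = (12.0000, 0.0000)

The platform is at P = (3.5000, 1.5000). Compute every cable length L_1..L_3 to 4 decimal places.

L_1: Δ = A_1−P = (-3.5000, -1.5000) → ‖Δ‖ = √14.5000 = 3.8079
L_2: Δ = A_2−P = (8.5000, 6.5000) → ‖Δ‖ = √114.5000 = 10.7005
L_3: Δ = A_3−P = (8.5000, -1.5000) → ‖Δ‖ = √74.5000 = 8.6313

(3.8079, 10.7005, 8.6313)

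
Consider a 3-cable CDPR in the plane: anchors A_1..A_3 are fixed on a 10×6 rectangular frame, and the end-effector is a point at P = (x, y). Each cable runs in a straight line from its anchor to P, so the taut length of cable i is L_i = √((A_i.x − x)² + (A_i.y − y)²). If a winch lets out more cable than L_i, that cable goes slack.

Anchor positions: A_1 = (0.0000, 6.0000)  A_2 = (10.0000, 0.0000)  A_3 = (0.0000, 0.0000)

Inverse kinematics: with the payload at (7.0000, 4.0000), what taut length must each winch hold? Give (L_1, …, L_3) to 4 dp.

L_1: Δ = A_1−P = (-7.0000, 2.0000) → ‖Δ‖ = √53.0000 = 7.2801
L_2: Δ = A_2−P = (3.0000, -4.0000) → ‖Δ‖ = √25.0000 = 5.0000
L_3: Δ = A_3−P = (-7.0000, -4.0000) → ‖Δ‖ = √65.0000 = 8.0623

(7.2801, 5.0000, 8.0623)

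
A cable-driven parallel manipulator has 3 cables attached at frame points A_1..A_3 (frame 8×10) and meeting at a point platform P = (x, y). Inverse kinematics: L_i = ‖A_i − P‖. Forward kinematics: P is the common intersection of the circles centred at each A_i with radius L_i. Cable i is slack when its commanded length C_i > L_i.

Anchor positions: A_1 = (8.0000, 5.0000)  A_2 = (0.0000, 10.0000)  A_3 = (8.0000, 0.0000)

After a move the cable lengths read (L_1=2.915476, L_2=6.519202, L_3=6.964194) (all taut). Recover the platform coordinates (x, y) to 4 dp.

each cable: (A_i−P)·(A_i−P) = L_i²; let c_i = ‖A_i‖²−L_i²
c_1 = 64.0000+25.0000−8.5000 = 80.5000
row 1: 16.0000x − 10.0000y = 23.0000  (c_2=57.5000)
row 2: 0.0000x + 10.0000y = 65.0000  (c_3=15.5000)
Cramer on rows 1–2 → x = 5.5000, y = 6.5000

(5.5000, 6.5000)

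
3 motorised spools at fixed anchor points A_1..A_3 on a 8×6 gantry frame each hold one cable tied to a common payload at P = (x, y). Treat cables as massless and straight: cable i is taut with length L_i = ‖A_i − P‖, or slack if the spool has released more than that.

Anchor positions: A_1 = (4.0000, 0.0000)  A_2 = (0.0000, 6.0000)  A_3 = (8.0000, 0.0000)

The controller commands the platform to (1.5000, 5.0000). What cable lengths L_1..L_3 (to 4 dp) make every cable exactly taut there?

L_1: Δ = A_1−P = (2.5000, -5.0000) → ‖Δ‖ = √31.2500 = 5.5902
L_2: Δ = A_2−P = (-1.5000, 1.0000) → ‖Δ‖ = √3.2500 = 1.8028
L_3: Δ = A_3−P = (6.5000, -5.0000) → ‖Δ‖ = √67.2500 = 8.2006

(5.5902, 1.8028, 8.2006)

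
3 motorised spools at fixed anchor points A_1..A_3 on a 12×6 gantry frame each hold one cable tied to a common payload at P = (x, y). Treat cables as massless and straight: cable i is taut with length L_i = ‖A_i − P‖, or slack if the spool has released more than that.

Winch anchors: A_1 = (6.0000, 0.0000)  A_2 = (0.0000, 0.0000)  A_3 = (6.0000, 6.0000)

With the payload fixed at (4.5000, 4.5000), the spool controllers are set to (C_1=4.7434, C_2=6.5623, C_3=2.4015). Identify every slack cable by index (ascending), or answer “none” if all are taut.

i=1: geometric 4.7434 vs commanded 4.7434 ⇒ taut
i=2: geometric 6.3640 vs commanded 6.5623 ⇒ slack
i=3: geometric 2.1213 vs commanded 2.4015 ⇒ slack

2, 3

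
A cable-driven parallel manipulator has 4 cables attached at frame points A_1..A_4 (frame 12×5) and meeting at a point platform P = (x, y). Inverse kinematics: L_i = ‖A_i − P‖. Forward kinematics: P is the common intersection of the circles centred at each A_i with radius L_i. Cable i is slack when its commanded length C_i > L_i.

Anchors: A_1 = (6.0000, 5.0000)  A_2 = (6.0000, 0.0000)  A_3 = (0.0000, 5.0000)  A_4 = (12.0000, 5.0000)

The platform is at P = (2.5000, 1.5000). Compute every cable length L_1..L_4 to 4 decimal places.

(4.9497, 3.8079, 4.3012, 10.1242)

L_1 = √((6.0000−2.5000)² + (5.0000−1.5000)²) = 4.9497
L_2 = √((6.0000−2.5000)² + (0.0000−1.5000)²) = 3.8079
L_3 = √((0.0000−2.5000)² + (5.0000−1.5000)²) = 4.3012
L_4 = √((12.0000−2.5000)² + (5.0000−1.5000)²) = 10.1242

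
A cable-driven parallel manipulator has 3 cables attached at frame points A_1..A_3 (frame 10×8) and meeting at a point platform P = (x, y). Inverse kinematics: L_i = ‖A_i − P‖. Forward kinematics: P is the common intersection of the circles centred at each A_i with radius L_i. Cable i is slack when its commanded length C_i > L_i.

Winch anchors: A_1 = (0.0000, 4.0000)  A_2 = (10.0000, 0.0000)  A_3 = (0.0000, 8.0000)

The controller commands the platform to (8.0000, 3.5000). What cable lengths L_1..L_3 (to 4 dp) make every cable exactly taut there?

(8.0156, 4.0311, 9.1788)

L_1: Δ = A_1−P = (-8.0000, 0.5000) → ‖Δ‖ = √64.2500 = 8.0156
L_2: Δ = A_2−P = (2.0000, -3.5000) → ‖Δ‖ = √16.2500 = 4.0311
L_3: Δ = A_3−P = (-8.0000, 4.5000) → ‖Δ‖ = √84.2500 = 9.1788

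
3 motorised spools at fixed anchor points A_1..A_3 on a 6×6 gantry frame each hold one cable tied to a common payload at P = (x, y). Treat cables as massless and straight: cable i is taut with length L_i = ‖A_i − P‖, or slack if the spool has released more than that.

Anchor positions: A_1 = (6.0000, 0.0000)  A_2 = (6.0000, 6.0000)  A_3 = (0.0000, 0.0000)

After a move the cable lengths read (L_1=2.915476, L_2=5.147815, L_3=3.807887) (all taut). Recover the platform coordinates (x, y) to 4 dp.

(3.5000, 1.5000)

expand ‖A_i−P‖²=L_i² and subtract eq 1 (k_i ≔ ‖A_i‖²−L_i²)
k_1 = 36.0000+0.0000−8.5000 = 27.5000
eq1−eq2 → [0.0000  -12.0000]·P = -18.0000
eq1−eq3 → [12.0000  0.0000]·P = 42.0000
2×2 solve → P = (3.5000, 1.5000)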